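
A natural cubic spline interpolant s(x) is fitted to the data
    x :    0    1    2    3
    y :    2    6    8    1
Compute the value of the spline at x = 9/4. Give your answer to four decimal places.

6.9938

Let m_i = s''(x_i). Step sizes h_i = 1, 1, 1; slopes of the chords Δ_i = (y_(i+1) - y_i)/h_i = 4, 2, -7.
  1·m_0 + 4·m_1 + 1·m_2 = 6(Δ_1 - Δ_0) = -12
  1·m_1 + 4·m_2 + 1·m_3 = 6(Δ_2 - Δ_1) = -54
Natural end conditions: m_0 = m_3 = 0.
Forward elimination and back-substitution give m_0 = 0, m_1 = 2/5, m_2 = -68/5, m_3 = 0.
On [2, 3], s(x) = 8 - 37/15·(x - 2) - 34/5·(x - 2)² + 34/15·(x - 2)³.
With (x - 2) = 1/4: s(9/4) = 1119/160.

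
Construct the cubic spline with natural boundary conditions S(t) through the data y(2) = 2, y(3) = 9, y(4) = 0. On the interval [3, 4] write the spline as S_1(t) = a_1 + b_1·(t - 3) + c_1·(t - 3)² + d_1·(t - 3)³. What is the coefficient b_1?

Write m_i for S''(x_i). With h_i = 1, 1 and divided differences Δ_i = 7, -9, the continuity of S' gives the tridiagonal system
  1·m_0 + 4·m_1 + 1·m_2 = 6(Δ_1 - Δ_0) = -96
Natural end conditions: m_0 = m_2 = 0.
Solving the tridiagonal system: m_0 = 0, m_1 = -24, m_2 = 0.
On [3, 4], with S_1(t) = a_1 + b_1·(t - 3) + c_1·(t - 3)² + d_1·(t - 3)³: c_1 = m_1/2 = -12, d_1 = (m_2 - m_1)/(6h_1) = 4, b_1 = Δ_1 - h_1(2m_1 + m_2)/6 = -1.

-1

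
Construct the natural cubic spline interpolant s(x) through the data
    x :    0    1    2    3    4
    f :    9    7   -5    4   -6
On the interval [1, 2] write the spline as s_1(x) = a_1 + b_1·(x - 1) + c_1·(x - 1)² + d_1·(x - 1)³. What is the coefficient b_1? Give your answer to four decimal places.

-11.0357

With M_i denoting the second derivative at x_i, h_i = 1, 1, 1, 1, and Δ_i = (y_(i+1) − y_i)/h_i = -2, -12, 9, -10:
  1·M_0 + 4·M_1 + 1·M_2 = 6(Δ_1 - Δ_0) = -60
  1·M_1 + 4·M_2 + 1·M_3 = 6(Δ_2 - Δ_1) = 126
  1·M_2 + 4·M_3 + 1·M_4 = 6(Δ_3 - Δ_2) = -114
Natural end conditions: M_0 = M_4 = 0.
Forward elimination and back-substitution give M_0 = 0, M_1 = -759/28, M_2 = 339/7, M_3 = -1137/28, M_4 = 0.
On [1, 2], with s_1(x) = a_1 + b_1·(x - 1) + c_1·(x - 1)² + d_1·(x - 1)³: c_1 = M_1/2 = -759/56, d_1 = (M_2 - M_1)/(6h_1) = 705/56, b_1 = Δ_1 - h_1(2M_1 + M_2)/6 = -309/28.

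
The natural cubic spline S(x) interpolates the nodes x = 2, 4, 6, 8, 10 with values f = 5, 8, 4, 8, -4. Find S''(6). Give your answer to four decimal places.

Write m_i for S''(x_i). With h_i = 2, 2, 2, 2 and divided differences Δ_i = 3/2, -2, 2, -6, the continuity of S' gives the tridiagonal system
  2·m_0 + 8·m_1 + 2·m_2 = 6(Δ_1 - Δ_0) = -21
  2·m_1 + 8·m_2 + 2·m_3 = 6(Δ_2 - Δ_1) = 24
  2·m_2 + 8·m_3 + 2·m_4 = 6(Δ_3 - Δ_2) = -48
Natural end conditions: m_0 = m_4 = 0.
Solving the tridiagonal system: m_0 = 0, m_1 = -459/112, m_2 = 165/28, m_3 = -837/112, m_4 = 0.

5.8929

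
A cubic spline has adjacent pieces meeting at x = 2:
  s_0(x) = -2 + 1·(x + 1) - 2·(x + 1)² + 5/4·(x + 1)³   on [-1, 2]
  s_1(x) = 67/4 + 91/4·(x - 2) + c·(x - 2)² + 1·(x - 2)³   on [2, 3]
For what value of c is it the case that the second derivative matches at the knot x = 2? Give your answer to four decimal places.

s_0''(x) = -4 + 15/2·(x + 1), so s_0''(2) = 37/2. On the right, s_1''(2) = 2c, so c = 37/4.

9.2500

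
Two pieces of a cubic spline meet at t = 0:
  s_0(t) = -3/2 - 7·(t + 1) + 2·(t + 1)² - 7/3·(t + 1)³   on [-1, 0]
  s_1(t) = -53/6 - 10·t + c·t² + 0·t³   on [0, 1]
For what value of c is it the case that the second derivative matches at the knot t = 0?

-5

s_0''(t) = 4 - 14·(t + 1), so s_0''(0) = -10. On the right, s_1''(0) = 2c, so c = -5.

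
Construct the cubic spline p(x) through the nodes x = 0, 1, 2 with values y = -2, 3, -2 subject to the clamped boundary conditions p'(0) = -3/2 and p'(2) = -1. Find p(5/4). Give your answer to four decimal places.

2.3535

Put M_i = p'' at the i-th knot. Here h = (1, 1) and Δ = (5, -5), so the interior equations h_(i-1)·M_(i-1) + 2(h_(i-1)+h_i)·M_i + h_i·M_(i+1) = 6(Δ_i − Δ_(i-1)) read
  1·M_0 + 4·M_1 + 1·M_2 = 6(Δ_1 - Δ_0) = -60
Clamped end conditions give two more equations: 2h_0·M_0 + h_0·M_1 = 6(Δ_0 - p'(0)) = 39 and h_1·M_1 + 2h_1·M_2 = 6(p'(2) - Δ_1) = 24.
Forward elimination and back-substitution give M_0 = 139/4, M_1 = -61/2, M_2 = 109/4.
On [1, 2], p(x) = 3 + 5/8·(x - 1) - 61/4·(x - 1)² + 77/8·(x - 1)³.
With (x - 1) = 1/4: p(5/4) = 1205/512.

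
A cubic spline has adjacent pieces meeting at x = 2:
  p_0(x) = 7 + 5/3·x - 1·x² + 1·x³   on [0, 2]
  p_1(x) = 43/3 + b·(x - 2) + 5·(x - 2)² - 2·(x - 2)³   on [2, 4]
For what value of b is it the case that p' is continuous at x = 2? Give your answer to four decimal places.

p_0'(x) = 5/3 - 2·x + 3·x², so p_0'(2) = 29/3. On the right, p_1'(2) = b, so b = 29/3.

9.6667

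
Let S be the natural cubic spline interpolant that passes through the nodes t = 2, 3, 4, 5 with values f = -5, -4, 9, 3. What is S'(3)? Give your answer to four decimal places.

Put σ_i = S'' at the i-th knot. Here h = (1, 1, 1) and Δ = (1, 13, -6), so the interior equations h_(i-1)·σ_(i-1) + 2(h_(i-1)+h_i)·σ_i + h_i·σ_(i+1) = 6(Δ_i − Δ_(i-1)) read
  1·σ_0 + 4·σ_1 + 1·σ_2 = 6(Δ_1 - Δ_0) = 72
  1·σ_1 + 4·σ_2 + 1·σ_3 = 6(Δ_2 - Δ_1) = -114
Natural end conditions: σ_0 = σ_3 = 0.
Solving the tridiagonal system: σ_0 = 0, σ_1 = 134/5, σ_2 = -176/5, σ_3 = 0.
On [3, 4], S'(t) = b_1 + 2c_1·(t - 3) + 3d_1·(t - 3)² with b_1 = Δ_1 - h_1(2σ_1 + σ_2)/6 = 149/15, c_1 = σ_1/2 = 67/5, d_1 = (σ_2 - σ_1)/(6h_1) = -31/3. So S'(3) = 149/15.

9.9333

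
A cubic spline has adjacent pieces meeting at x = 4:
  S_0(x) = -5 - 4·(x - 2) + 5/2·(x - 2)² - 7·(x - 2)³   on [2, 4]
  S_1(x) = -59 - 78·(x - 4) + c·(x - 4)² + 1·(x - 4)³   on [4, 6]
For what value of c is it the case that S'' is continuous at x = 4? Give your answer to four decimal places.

-39.5000

S_0''(x) = 5 - 42·(x - 2), so S_0''(4) = -79. On the right, S_1''(4) = 2c, so c = -79/2.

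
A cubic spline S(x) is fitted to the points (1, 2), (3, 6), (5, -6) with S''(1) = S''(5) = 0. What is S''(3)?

-6

With M_i denoting the second derivative at x_i, h_i = 2, 2, and Δ_i = (y_(i+1) − y_i)/h_i = 2, -6:
  2·M_0 + 8·M_1 + 2·M_2 = 6(Δ_1 - Δ_0) = -48
Natural end conditions: M_0 = M_2 = 0.
Forward elimination and back-substitution give M_0 = 0, M_1 = -6, M_2 = 0.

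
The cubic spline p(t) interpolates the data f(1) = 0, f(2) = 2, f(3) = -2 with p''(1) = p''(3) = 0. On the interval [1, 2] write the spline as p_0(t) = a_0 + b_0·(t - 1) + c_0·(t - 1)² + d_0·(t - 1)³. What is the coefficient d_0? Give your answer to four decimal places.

Let M_i = p''(x_i). Step sizes h_i = 1, 1; slopes of the chords Δ_i = (y_(i+1) - y_i)/h_i = 2, -4.
  1·M_0 + 4·M_1 + 1·M_2 = 6(Δ_1 - Δ_0) = -36
Natural end conditions: M_0 = M_2 = 0.
Hence M_0 = 0, M_1 = -9, M_2 = 0.
On [1, 2], with p_0(t) = a_0 + b_0·(t - 1) + c_0·(t - 1)² + d_0·(t - 1)³: c_0 = M_0/2 = 0, d_0 = (M_1 - M_0)/(6h_0) = -3/2, b_0 = Δ_0 - h_0(2M_0 + M_1)/6 = 7/2.

-1.5000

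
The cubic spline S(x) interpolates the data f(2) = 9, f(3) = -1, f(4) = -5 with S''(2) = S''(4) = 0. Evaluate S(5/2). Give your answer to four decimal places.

With M_i denoting the second derivative at x_i, h_i = 1, 1, and Δ_i = (y_(i+1) − y_i)/h_i = -10, -4:
  1·M_0 + 4·M_1 + 1·M_2 = 6(Δ_1 - Δ_0) = 36
Natural end conditions: M_0 = M_2 = 0.
Forward elimination and back-substitution give M_0 = 0, M_1 = 9, M_2 = 0.
On [2, 3], S(x) = 9 - 23/2·(x - 2) + 0·(x - 2)² + 3/2·(x - 2)³.
With (x - 2) = 1/2: S(5/2) = 55/16.

3.4375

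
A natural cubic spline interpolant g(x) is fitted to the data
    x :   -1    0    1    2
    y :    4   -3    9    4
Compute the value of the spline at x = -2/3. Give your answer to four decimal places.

Let M_i = g''(x_i). Step sizes h_i = 1, 1, 1; slopes of the chords Δ_i = (y_(i+1) - y_i)/h_i = -7, 12, -5.
  1·M_0 + 4·M_1 + 1·M_2 = 6(Δ_1 - Δ_0) = 114
  1·M_1 + 4·M_2 + 1·M_3 = 6(Δ_2 - Δ_1) = -102
Natural end conditions: M_0 = M_3 = 0.
Solving: M_0 = 0, M_1 = 186/5, M_2 = -174/5, M_3 = 0.
On [-1, 0], g(x) = 4 - 66/5·(x + 1) + 0·(x + 1)² + 31/5·(x + 1)³.
With (x + 1) = 1/3: g(-2/3) = -23/135.

-0.1704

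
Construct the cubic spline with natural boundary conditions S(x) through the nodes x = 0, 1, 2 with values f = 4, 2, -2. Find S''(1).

-3

Let M_i = S''(x_i). Step sizes h_i = 1, 1; slopes of the chords Δ_i = (y_(i+1) - y_i)/h_i = -2, -4.
  1·M_0 + 4·M_1 + 1·M_2 = 6(Δ_1 - Δ_0) = -12
Natural end conditions: M_0 = M_2 = 0.
Solving the tridiagonal system: M_0 = 0, M_1 = -3, M_2 = 0.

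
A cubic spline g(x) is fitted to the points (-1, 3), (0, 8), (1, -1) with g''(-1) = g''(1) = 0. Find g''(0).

-21

Put σ_i = g'' at the i-th knot. Here h = (1, 1) and Δ = (5, -9), so the interior equations h_(i-1)·σ_(i-1) + 2(h_(i-1)+h_i)·σ_i + h_i·σ_(i+1) = 6(Δ_i − Δ_(i-1)) read
  1·σ_0 + 4·σ_1 + 1·σ_2 = 6(Δ_1 - Δ_0) = -84
Natural end conditions: σ_0 = σ_2 = 0.
Hence σ_0 = 0, σ_1 = -21, σ_2 = 0.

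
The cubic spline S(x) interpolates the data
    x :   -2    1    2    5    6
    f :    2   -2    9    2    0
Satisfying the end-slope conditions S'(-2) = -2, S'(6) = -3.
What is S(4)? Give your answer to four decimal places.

Write m_i for S''(x_i). With h_i = 3, 1, 3, 1 and divided differences Δ_i = -4/3, 11, -7/3, -2, the continuity of S' gives the tridiagonal system
  3·m_0 + 8·m_1 + 1·m_2 = 6(Δ_1 - Δ_0) = 74
  1·m_1 + 8·m_2 + 3·m_3 = 6(Δ_2 - Δ_1) = -80
  3·m_2 + 8·m_3 + 1·m_4 = 6(Δ_3 - Δ_2) = 2
Clamped end conditions give two more equations: 2h_0·m_0 + h_0·m_1 = 6(Δ_0 - S'(-2)) = 4 and h_3·m_3 + 2h_3·m_4 = 6(S'(6) - Δ_3) = -6.
Forward elimination and back-substitution give m_0 = -1285/216, m_1 = 1429/108, m_2 = -3025/216, m_3 = 677/108, m_4 = -1325/216.
On [2, 5], S(x) = 9 + 461/54·(x - 2) - 3025/432·(x - 2)² + 4379/3888·(x - 2)³.
With (x - 2) = 2: S(4) = 6877/972.

7.0751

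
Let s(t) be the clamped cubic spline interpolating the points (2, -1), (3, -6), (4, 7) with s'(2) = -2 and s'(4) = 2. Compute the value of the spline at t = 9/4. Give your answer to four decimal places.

With σ_i denoting the second derivative at x_i, h_i = 1, 1, and Δ_i = (y_(i+1) − y_i)/h_i = -5, 13:
  1·σ_0 + 4·σ_1 + 1·σ_2 = 6(Δ_1 - Δ_0) = 108
Clamped end conditions give two more equations: 2h_0·σ_0 + h_0·σ_1 = 6(Δ_0 - s'(2)) = -18 and h_1·σ_1 + 2h_1·σ_2 = 6(s'(4) - Δ_1) = -66.
Solving the tridiagonal system: σ_0 = -34, σ_1 = 50, σ_2 = -58.
On [2, 3], s(t) = -1 - 2·(t - 2) - 17·(t - 2)² + 14·(t - 2)³.
With (t - 2) = 1/4: s(9/4) = -75/32.

-2.3438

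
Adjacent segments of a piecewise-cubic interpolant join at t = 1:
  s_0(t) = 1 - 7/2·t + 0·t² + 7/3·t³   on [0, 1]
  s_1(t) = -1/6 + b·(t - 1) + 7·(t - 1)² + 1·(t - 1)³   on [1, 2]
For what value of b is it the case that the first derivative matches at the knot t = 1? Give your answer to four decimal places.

3.5000

s_0'(t) = -7/2 + 0·t + 7·t², so s_0'(1) = 7/2. On the right, s_1'(1) = b, so b = 7/2.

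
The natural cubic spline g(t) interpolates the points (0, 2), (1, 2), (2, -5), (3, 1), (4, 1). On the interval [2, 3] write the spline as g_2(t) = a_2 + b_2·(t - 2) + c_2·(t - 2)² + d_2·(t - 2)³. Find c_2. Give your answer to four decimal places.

With σ_i denoting the second derivative at x_i, h_i = 1, 1, 1, 1, and Δ_i = (y_(i+1) − y_i)/h_i = 0, -7, 6, 0:
  1·σ_0 + 4·σ_1 + 1·σ_2 = 6(Δ_1 - Δ_0) = -42
  1·σ_1 + 4·σ_2 + 1·σ_3 = 6(Δ_2 - Δ_1) = 78
  1·σ_2 + 4·σ_3 + 1·σ_4 = 6(Δ_3 - Δ_2) = -36
Natural end conditions: σ_0 = σ_4 = 0.
Hence σ_0 = 0, σ_1 = -489/28, σ_2 = 195/7, σ_3 = -447/28, σ_4 = 0.
On [2, 3], with g_2(t) = a_2 + b_2·(t - 2) + c_2·(t - 2)² + d_2·(t - 2)³: c_2 = σ_2/2 = 195/14, d_2 = (σ_3 - σ_2)/(6h_2) = -409/56, b_2 = Δ_2 - h_2(2σ_2 + σ_3)/6 = -5/8.

13.9286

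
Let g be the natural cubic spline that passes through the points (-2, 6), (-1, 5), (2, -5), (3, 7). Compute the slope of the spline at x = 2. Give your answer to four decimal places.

7.2848

With M_i denoting the second derivative at x_i, h_i = 1, 3, 1, and Δ_i = (y_(i+1) − y_i)/h_i = -1, -10/3, 12:
  1·M_0 + 8·M_1 + 3·M_2 = 6(Δ_1 - Δ_0) = -14
  3·M_1 + 8·M_2 + 1·M_3 = 6(Δ_2 - Δ_1) = 92
Natural end conditions: M_0 = M_3 = 0.
Solving the tridiagonal system: M_0 = 0, M_1 = -388/55, M_2 = 778/55, M_3 = 0.
On [2, 3], g'(x) = b_2 + 2c_2·(x - 2) + 3d_2·(x - 2)² with b_2 = Δ_2 - h_2(2M_2 + M_3)/6 = 1202/165, c_2 = M_2/2 = 389/55, d_2 = (M_3 - M_2)/(6h_2) = -389/165. So g'(2) = 1202/165.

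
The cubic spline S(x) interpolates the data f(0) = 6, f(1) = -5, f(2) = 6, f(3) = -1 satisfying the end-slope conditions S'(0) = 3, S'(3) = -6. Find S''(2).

Let M_i = S''(x_i). Step sizes h_i = 1, 1, 1; slopes of the chords Δ_i = (y_(i+1) - y_i)/h_i = -11, 11, -7.
  1·M_0 + 4·M_1 + 1·M_2 = 6(Δ_1 - Δ_0) = 132
  1·M_1 + 4·M_2 + 1·M_3 = 6(Δ_2 - Δ_1) = -108
Clamped end conditions give two more equations: 2h_0·M_0 + h_0·M_1 = 6(Δ_0 - S'(0)) = -84 and h_2·M_2 + 2h_2·M_3 = 6(S'(3) - Δ_2) = 6.
Solving the tridiagonal system: M_0 = -74, M_1 = 64, M_2 = -50, M_3 = 28.

-50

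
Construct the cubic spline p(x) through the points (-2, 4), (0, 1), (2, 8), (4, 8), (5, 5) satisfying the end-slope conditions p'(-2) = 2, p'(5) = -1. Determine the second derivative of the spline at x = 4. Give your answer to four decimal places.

-3.0698

With σ_i denoting the second derivative at x_i, h_i = 2, 2, 2, 1, and Δ_i = (y_(i+1) − y_i)/h_i = -3/2, 7/2, 0, -3:
  2·σ_0 + 8·σ_1 + 2·σ_2 = 6(Δ_1 - Δ_0) = 30
  2·σ_1 + 8·σ_2 + 2·σ_3 = 6(Δ_2 - Δ_1) = -21
  2·σ_2 + 6·σ_3 + 1·σ_4 = 6(Δ_3 - Δ_2) = -18
Clamped end conditions give two more equations: 2h_0·σ_0 + h_0·σ_1 = 6(Δ_0 - p'(-2)) = -21 and h_3·σ_3 + 2h_3·σ_4 = 6(p'(5) - Δ_3) = 12.
Hence σ_0 = -372/43, σ_1 = 585/86, σ_2 = -153/43, σ_3 = -132/43, σ_4 = 324/43.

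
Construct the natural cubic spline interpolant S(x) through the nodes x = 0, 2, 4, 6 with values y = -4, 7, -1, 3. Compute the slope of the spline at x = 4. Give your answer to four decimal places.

Put M_i = S'' at the i-th knot. Here h = (2, 2, 2) and Δ = (11/2, -4, 2), so the interior equations h_(i-1)·M_(i-1) + 2(h_(i-1)+h_i)·M_i + h_i·M_(i+1) = 6(Δ_i − Δ_(i-1)) read
  2·M_0 + 8·M_1 + 2·M_2 = 6(Δ_1 - Δ_0) = -57
  2·M_1 + 8·M_2 + 2·M_3 = 6(Δ_2 - Δ_1) = 36
Natural end conditions: M_0 = M_3 = 0.
Solving: M_0 = 0, M_1 = -44/5, M_2 = 67/10, M_3 = 0.
On [4, 6], S'(x) = b_2 + 2c_2·(x - 4) + 3d_2·(x - 4)² with b_2 = Δ_2 - h_2(2M_2 + M_3)/6 = -37/15, c_2 = M_2/2 = 67/20, d_2 = (M_3 - M_2)/(6h_2) = -67/120. So S'(4) = -37/15.

-2.4667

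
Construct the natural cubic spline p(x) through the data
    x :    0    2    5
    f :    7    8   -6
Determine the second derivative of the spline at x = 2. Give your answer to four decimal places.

-3.1000

Write M_i for p''(x_i). With h_i = 2, 3 and divided differences Δ_i = 1/2, -14/3, the continuity of p' gives the tridiagonal system
  2·M_0 + 10·M_1 + 3·M_2 = 6(Δ_1 - Δ_0) = -31
Natural end conditions: M_0 = M_2 = 0.
Forward elimination and back-substitution give M_0 = 0, M_1 = -31/10, M_2 = 0.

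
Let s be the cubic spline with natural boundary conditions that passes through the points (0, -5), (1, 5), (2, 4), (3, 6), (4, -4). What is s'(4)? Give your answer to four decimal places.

With M_i denoting the second derivative at x_i, h_i = 1, 1, 1, 1, and Δ_i = (y_(i+1) − y_i)/h_i = 10, -1, 2, -10:
  1·M_0 + 4·M_1 + 1·M_2 = 6(Δ_1 - Δ_0) = -66
  1·M_1 + 4·M_2 + 1·M_3 = 6(Δ_2 - Δ_1) = 18
  1·M_2 + 4·M_3 + 1·M_4 = 6(Δ_3 - Δ_2) = -72
Natural end conditions: M_0 = M_4 = 0.
Solving the tridiagonal system: M_0 = 0, M_1 = -81/4, M_2 = 15, M_3 = -87/4, M_4 = 0.
On [3, 4], s'(x) = b_3 + 2c_3·(x - 3) + 3d_3·(x - 3)² with b_3 = Δ_3 - h_3(2M_3 + M_4)/6 = -11/4, c_3 = M_3/2 = -87/8, d_3 = (M_4 - M_3)/(6h_3) = 29/8. So s'(4) = -109/8.

-13.6250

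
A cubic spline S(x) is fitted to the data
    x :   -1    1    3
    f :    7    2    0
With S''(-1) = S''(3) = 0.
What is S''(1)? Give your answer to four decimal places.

Put M_i = S'' at the i-th knot. Here h = (2, 2) and Δ = (-5/2, -1), so the interior equations h_(i-1)·M_(i-1) + 2(h_(i-1)+h_i)·M_i + h_i·M_(i+1) = 6(Δ_i − Δ_(i-1)) read
  2·M_0 + 8·M_1 + 2·M_2 = 6(Δ_1 - Δ_0) = 9
Natural end conditions: M_0 = M_2 = 0.
Solving: M_0 = 0, M_1 = 9/8, M_2 = 0.

1.1250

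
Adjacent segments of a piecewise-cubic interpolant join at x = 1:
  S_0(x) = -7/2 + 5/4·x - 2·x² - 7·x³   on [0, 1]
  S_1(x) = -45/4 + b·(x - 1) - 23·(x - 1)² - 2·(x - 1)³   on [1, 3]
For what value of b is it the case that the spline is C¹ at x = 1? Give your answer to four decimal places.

-23.7500

S_0'(x) = 5/4 - 4·x - 21·x², so S_0'(1) = -95/4. On the right, S_1'(1) = b, so b = -95/4.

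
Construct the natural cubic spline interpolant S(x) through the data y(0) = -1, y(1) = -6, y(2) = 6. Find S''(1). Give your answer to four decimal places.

25.5000

Write σ_i for S''(x_i). With h_i = 1, 1 and divided differences Δ_i = -5, 12, the continuity of S' gives the tridiagonal system
  1·σ_0 + 4·σ_1 + 1·σ_2 = 6(Δ_1 - Δ_0) = 102
Natural end conditions: σ_0 = σ_2 = 0.
Solving: σ_0 = 0, σ_1 = 51/2, σ_2 = 0.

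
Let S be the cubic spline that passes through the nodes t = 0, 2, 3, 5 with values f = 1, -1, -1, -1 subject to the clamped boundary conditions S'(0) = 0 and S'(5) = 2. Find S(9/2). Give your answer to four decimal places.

With m_i denoting the second derivative at x_i, h_i = 2, 1, 2, and Δ_i = (y_(i+1) − y_i)/h_i = -1, 0, 0:
  2·m_0 + 6·m_1 + 1·m_2 = 6(Δ_1 - Δ_0) = 6
  1·m_1 + 6·m_2 + 2·m_3 = 6(Δ_2 - Δ_1) = 0
Clamped end conditions give two more equations: 2h_0·m_0 + h_0·m_1 = 6(Δ_0 - S'(0)) = -6 and h_2·m_2 + 2h_2·m_3 = 6(S'(5) - Δ_2) = 12.
Solving: m_0 = -41/16, m_1 = 17/8, m_2 = -13/8, m_3 = 61/16.
On [3, 5], S(t) = -1 - 3/16·(t - 3) - 13/16·(t - 3)² + 29/64·(t - 3)³.
With (t - 3) = 3/2: S(9/2) = -809/512.

-1.5801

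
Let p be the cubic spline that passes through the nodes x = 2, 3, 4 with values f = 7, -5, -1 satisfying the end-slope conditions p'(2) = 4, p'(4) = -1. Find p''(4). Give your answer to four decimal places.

Write M_i for p''(x_i). With h_i = 1, 1 and divided differences Δ_i = -12, 4, the continuity of p' gives the tridiagonal system
  1·M_0 + 4·M_1 + 1·M_2 = 6(Δ_1 - Δ_0) = 96
Clamped end conditions give two more equations: 2h_0·M_0 + h_0·M_1 = 6(Δ_0 - p'(2)) = -96 and h_1·M_1 + 2h_1·M_2 = 6(p'(4) - Δ_1) = -30.
Forward elimination and back-substitution give M_0 = -149/2, M_1 = 53, M_2 = -83/2.

-41.5000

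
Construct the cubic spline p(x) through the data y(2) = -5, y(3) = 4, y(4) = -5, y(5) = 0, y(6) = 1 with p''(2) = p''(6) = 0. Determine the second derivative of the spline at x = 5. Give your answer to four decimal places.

Write m_i for p''(x_i). With h_i = 1, 1, 1, 1 and divided differences Δ_i = 9, -9, 5, 1, the continuity of p' gives the tridiagonal system
  1·m_0 + 4·m_1 + 1·m_2 = 6(Δ_1 - Δ_0) = -108
  1·m_1 + 4·m_2 + 1·m_3 = 6(Δ_2 - Δ_1) = 84
  1·m_2 + 4·m_3 + 1·m_4 = 6(Δ_3 - Δ_2) = -24
Natural end conditions: m_0 = m_4 = 0.
Solving the tridiagonal system: m_0 = 0, m_1 = -495/14, m_2 = 234/7, m_3 = -201/14, m_4 = 0.

-14.3571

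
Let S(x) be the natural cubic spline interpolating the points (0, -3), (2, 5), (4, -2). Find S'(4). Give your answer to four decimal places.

Put M_i = S'' at the i-th knot. Here h = (2, 2) and Δ = (4, -7/2), so the interior equations h_(i-1)·M_(i-1) + 2(h_(i-1)+h_i)·M_i + h_i·M_(i+1) = 6(Δ_i − Δ_(i-1)) read
  2·M_0 + 8·M_1 + 2·M_2 = 6(Δ_1 - Δ_0) = -45
Natural end conditions: M_0 = M_2 = 0.
Solving the tridiagonal system: M_0 = 0, M_1 = -45/8, M_2 = 0.
On [2, 4], S'(x) = b_1 + 2c_1·(x - 2) + 3d_1·(x - 2)² with b_1 = Δ_1 - h_1(2M_1 + M_2)/6 = 1/4, c_1 = M_1/2 = -45/16, d_1 = (M_2 - M_1)/(6h_1) = 15/32. So S'(4) = -43/8.

-5.3750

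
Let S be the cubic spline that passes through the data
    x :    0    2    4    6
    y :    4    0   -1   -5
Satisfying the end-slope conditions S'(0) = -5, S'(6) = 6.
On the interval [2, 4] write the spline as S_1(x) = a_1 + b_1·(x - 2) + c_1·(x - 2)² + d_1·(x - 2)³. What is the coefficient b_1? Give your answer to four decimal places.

With M_i denoting the second derivative at x_i, h_i = 2, 2, 2, and Δ_i = (y_(i+1) − y_i)/h_i = -2, -1/2, -2:
  2·M_0 + 8·M_1 + 2·M_2 = 6(Δ_1 - Δ_0) = 9
  2·M_1 + 8·M_2 + 2·M_3 = 6(Δ_2 - Δ_1) = -9
Clamped end conditions give two more equations: 2h_0·M_0 + h_0·M_1 = 6(Δ_0 - S'(0)) = 18 and h_2·M_2 + 2h_2·M_3 = 6(S'(6) - Δ_2) = 48.
Hence M_0 = 113/30, M_1 = 22/15, M_2 = -77/15, M_3 = 437/30.
On [2, 4], with S_1(x) = a_1 + b_1·(x - 2) + c_1·(x - 2)² + d_1·(x - 2)³: c_1 = M_1/2 = 11/15, d_1 = (M_2 - M_1)/(6h_1) = -11/20, b_1 = Δ_1 - h_1(2M_1 + M_2)/6 = 7/30.

0.2333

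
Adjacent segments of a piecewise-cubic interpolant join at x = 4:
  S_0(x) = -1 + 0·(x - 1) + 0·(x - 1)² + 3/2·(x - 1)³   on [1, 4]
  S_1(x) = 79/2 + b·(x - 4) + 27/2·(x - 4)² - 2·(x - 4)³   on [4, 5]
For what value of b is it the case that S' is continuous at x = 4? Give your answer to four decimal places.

S_0'(x) = 0 + 0·(x - 1) + 9/2·(x - 1)², so S_0'(4) = 81/2. On the right, S_1'(4) = b, so b = 81/2.

40.5000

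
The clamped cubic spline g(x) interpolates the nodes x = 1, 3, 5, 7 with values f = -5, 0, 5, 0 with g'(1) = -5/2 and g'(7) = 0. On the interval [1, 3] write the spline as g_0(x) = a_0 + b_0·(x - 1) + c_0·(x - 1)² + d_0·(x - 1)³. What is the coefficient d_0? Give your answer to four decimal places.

With M_i denoting the second derivative at x_i, h_i = 2, 2, 2, and Δ_i = (y_(i+1) − y_i)/h_i = 5/2, 5/2, -5/2:
  2·M_0 + 8·M_1 + 2·M_2 = 6(Δ_1 - Δ_0) = 0
  2·M_1 + 8·M_2 + 2·M_3 = 6(Δ_2 - Δ_1) = -30
Clamped end conditions give two more equations: 2h_0·M_0 + h_0·M_1 = 6(Δ_0 - g'(1)) = 30 and h_2·M_2 + 2h_2·M_3 = 6(g'(7) - Δ_2) = 15.
Solving the tridiagonal system: M_0 = 47/6, M_1 = -2/3, M_2 = -31/6, M_3 = 19/3.
On [1, 3], with g_0(x) = a_0 + b_0·(x - 1) + c_0·(x - 1)² + d_0·(x - 1)³: c_0 = M_0/2 = 47/12, d_0 = (M_1 - M_0)/(6h_0) = -17/24, b_0 = Δ_0 - h_0(2M_0 + M_1)/6 = -5/2.

-0.7083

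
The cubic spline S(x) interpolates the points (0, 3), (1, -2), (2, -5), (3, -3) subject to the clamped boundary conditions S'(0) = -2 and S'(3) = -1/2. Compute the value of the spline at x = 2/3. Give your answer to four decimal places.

Put M_i = S'' at the i-th knot. Here h = (1, 1, 1) and Δ = (-5, -3, 2), so the interior equations h_(i-1)·M_(i-1) + 2(h_(i-1)+h_i)·M_i + h_i·M_(i+1) = 6(Δ_i − Δ_(i-1)) read
  1·M_0 + 4·M_1 + 1·M_2 = 6(Δ_1 - Δ_0) = 12
  1·M_1 + 4·M_2 + 1·M_3 = 6(Δ_2 - Δ_1) = 30
Clamped end conditions give two more equations: 2h_0·M_0 + h_0·M_1 = 6(Δ_0 - S'(0)) = -18 and h_2·M_2 + 2h_2·M_3 = 6(S'(3) - Δ_2) = -15.
Solving the tridiagonal system: M_0 = -53/5, M_1 = 16/5, M_2 = 49/5, M_3 = -62/5.
On [0, 1], S(x) = 3 - 2·x - 53/10·x² + 23/10·x³.
With x = 2/3: S(2/3) = -1/135.

-0.0074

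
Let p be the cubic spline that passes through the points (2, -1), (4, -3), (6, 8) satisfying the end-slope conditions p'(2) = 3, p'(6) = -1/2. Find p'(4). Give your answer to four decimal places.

2.7500

Let M_i = p''(x_i). Step sizes h_i = 2, 2; slopes of the chords Δ_i = (y_(i+1) - y_i)/h_i = -1, 11/2.
  2·M_0 + 8·M_1 + 2·M_2 = 6(Δ_1 - Δ_0) = 39
Clamped end conditions give two more equations: 2h_0·M_0 + h_0·M_1 = 6(Δ_0 - p'(2)) = -24 and h_1·M_1 + 2h_1·M_2 = 6(p'(6) - Δ_1) = -36.
Solving: M_0 = -47/4, M_1 = 23/2, M_2 = -59/4.
On [4, 6], p'(t) = b_1 + 2c_1·(t - 4) + 3d_1·(t - 4)² with b_1 = Δ_1 - h_1(2M_1 + M_2)/6 = 11/4, c_1 = M_1/2 = 23/4, d_1 = (M_2 - M_1)/(6h_1) = -35/16. So p'(4) = 11/4.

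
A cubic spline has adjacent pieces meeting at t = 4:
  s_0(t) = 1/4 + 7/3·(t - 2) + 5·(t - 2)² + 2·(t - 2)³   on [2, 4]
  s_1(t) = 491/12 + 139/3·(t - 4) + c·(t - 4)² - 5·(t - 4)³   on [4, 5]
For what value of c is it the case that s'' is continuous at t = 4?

s_0''(t) = 10 + 12·(t - 2), so s_0''(4) = 34. On the right, s_1''(4) = 2c, so c = 17.

17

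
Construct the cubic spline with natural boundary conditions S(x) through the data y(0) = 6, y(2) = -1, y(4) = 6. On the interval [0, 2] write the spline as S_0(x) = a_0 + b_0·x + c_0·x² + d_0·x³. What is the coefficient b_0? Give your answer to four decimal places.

Let M_i = S''(x_i). Step sizes h_i = 2, 2; slopes of the chords Δ_i = (y_(i+1) - y_i)/h_i = -7/2, 7/2.
  2·M_0 + 8·M_1 + 2·M_2 = 6(Δ_1 - Δ_0) = 42
Natural end conditions: M_0 = M_2 = 0.
Hence M_0 = 0, M_1 = 21/4, M_2 = 0.
On [0, 2], with S_0(x) = a_0 + b_0·x + c_0·x² + d_0·x³: c_0 = M_0/2 = 0, d_0 = (M_1 - M_0)/(6h_0) = 7/16, b_0 = Δ_0 - h_0(2M_0 + M_1)/6 = -21/4.

-5.2500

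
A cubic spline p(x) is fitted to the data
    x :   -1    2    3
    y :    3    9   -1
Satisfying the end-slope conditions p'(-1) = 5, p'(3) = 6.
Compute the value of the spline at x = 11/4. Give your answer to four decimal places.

-0.9082

Write M_i for p''(x_i). With h_i = 3, 1 and divided differences Δ_i = 2, -10, the continuity of p' gives the tridiagonal system
  3·M_0 + 8·M_1 + 1·M_2 = 6(Δ_1 - Δ_0) = -72
Clamped end conditions give two more equations: 2h_0·M_0 + h_0·M_1 = 6(Δ_0 - p'(-1)) = -18 and h_1·M_1 + 2h_1·M_2 = 6(p'(3) - Δ_1) = 96.
Forward elimination and back-substitution give M_0 = 25/4, M_1 = -37/2, M_2 = 229/4.
On [2, 3], p(x) = 9 - 107/8·(x - 2) - 37/4·(x - 2)² + 101/8·(x - 2)³.
With (x - 2) = 3/4: p(11/4) = -465/512.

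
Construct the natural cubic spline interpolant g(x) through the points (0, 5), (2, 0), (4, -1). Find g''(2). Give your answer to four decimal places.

1.5000

With m_i denoting the second derivative at x_i, h_i = 2, 2, and Δ_i = (y_(i+1) − y_i)/h_i = -5/2, -1/2:
  2·m_0 + 8·m_1 + 2·m_2 = 6(Δ_1 - Δ_0) = 12
Natural end conditions: m_0 = m_2 = 0.
Solving: m_0 = 0, m_1 = 3/2, m_2 = 0.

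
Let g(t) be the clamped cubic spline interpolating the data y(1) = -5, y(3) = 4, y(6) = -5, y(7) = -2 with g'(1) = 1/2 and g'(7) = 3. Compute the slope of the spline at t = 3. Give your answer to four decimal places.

With σ_i denoting the second derivative at x_i, h_i = 2, 3, 1, and Δ_i = (y_(i+1) − y_i)/h_i = 9/2, -3, 3:
  2·σ_0 + 10·σ_1 + 3·σ_2 = 6(Δ_1 - Δ_0) = -45
  3·σ_1 + 8·σ_2 + 1·σ_3 = 6(Δ_2 - Δ_1) = 36
Clamped end conditions give two more equations: 2h_0·σ_0 + h_0·σ_1 = 6(Δ_0 - g'(1)) = 24 and h_2·σ_2 + 2h_2·σ_3 = 6(g'(7) - Δ_2) = 0.
Solving the tridiagonal system: σ_0 = 275/26, σ_1 = -119/13, σ_2 = 110/13, σ_3 = -55/13.
On [3, 6], g'(t) = b_1 + 2c_1·(t - 3) + 3d_1·(t - 3)² with b_1 = Δ_1 - h_1(2σ_1 + σ_2)/6 = 25/13, c_1 = σ_1/2 = -119/26, d_1 = (σ_2 - σ_1)/(6h_1) = 229/234. So g'(3) = 25/13.

1.9231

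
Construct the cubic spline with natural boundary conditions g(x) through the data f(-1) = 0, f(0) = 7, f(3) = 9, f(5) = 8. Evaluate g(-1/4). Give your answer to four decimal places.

With M_i denoting the second derivative at x_i, h_i = 1, 3, 2, and Δ_i = (y_(i+1) − y_i)/h_i = 7, 2/3, -1/2:
  1·M_0 + 8·M_1 + 3·M_2 = 6(Δ_1 - Δ_0) = -38
  3·M_1 + 10·M_2 + 2·M_3 = 6(Δ_2 - Δ_1) = -7
Natural end conditions: M_0 = M_3 = 0.
Solving: M_0 = 0, M_1 = -359/71, M_2 = 58/71, M_3 = 0.
On [-1, 0], g(x) = 0 + 3341/426·(x + 1) + 0·(x + 1)² - 359/426·(x + 1)³.
With (x + 1) = 3/4: g(-1/4) = 50225/9088.

5.5265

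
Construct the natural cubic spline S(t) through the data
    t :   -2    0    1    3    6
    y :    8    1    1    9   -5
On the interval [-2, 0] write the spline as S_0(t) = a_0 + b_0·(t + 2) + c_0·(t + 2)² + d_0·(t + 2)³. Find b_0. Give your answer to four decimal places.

-4.3507

Put m_i = S'' at the i-th knot. Here h = (2, 1, 2, 3) and Δ = (-7/2, 0, 4, -14/3), so the interior equations h_(i-1)·m_(i-1) + 2(h_(i-1)+h_i)·m_i + h_i·m_(i+1) = 6(Δ_i − Δ_(i-1)) read
  2·m_0 + 6·m_1 + 1·m_2 = 6(Δ_1 - Δ_0) = 21
  1·m_1 + 6·m_2 + 2·m_3 = 6(Δ_2 - Δ_1) = 24
  2·m_2 + 10·m_3 + 3·m_4 = 6(Δ_3 - Δ_2) = -52
Natural end conditions: m_0 = m_4 = 0.
Solving the tridiagonal system: m_0 = 0, m_1 = 416/163, m_2 = 927/163, m_3 = -1033/163, m_4 = 0.
On [-2, 0], with S_0(t) = a_0 + b_0·(t + 2) + c_0·(t + 2)² + d_0·(t + 2)³: c_0 = m_0/2 = 0, d_0 = (m_1 - m_0)/(6h_0) = 104/489, b_0 = Δ_0 - h_0(2m_0 + m_1)/6 = -4255/978.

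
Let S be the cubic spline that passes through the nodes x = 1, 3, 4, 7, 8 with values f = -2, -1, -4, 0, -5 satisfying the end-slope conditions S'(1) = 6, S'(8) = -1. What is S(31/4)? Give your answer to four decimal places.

-4.2948

Write M_i for S''(x_i). With h_i = 2, 1, 3, 1 and divided differences Δ_i = 1/2, -3, 4/3, -5, the continuity of S' gives the tridiagonal system
  2·M_0 + 6·M_1 + 1·M_2 = 6(Δ_1 - Δ_0) = -21
  1·M_1 + 8·M_2 + 3·M_3 = 6(Δ_2 - Δ_1) = 26
  3·M_2 + 8·M_3 + 1·M_4 = 6(Δ_3 - Δ_2) = -38
Clamped end conditions give two more equations: 2h_0·M_0 + h_0·M_1 = 6(Δ_0 - S'(1)) = -33 and h_3·M_3 + 2h_3·M_4 = 6(S'(8) - Δ_3) = 24.
Solving the tridiagonal system: M_0 = -4679/660, M_1 = -383/165, M_2 = 469/66, M_3 = -523/55, M_4 = 1843/110.
On [7, 8], S(x) = 0 - 1017/220·(x - 7) - 523/110·(x - 7)² + 963/220·(x - 7)³.
With (x - 7) = 3/4: S(31/4) = -60471/14080.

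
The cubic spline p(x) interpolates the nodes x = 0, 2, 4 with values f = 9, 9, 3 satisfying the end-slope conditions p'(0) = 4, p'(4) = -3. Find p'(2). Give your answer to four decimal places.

-2.5000

With M_i denoting the second derivative at x_i, h_i = 2, 2, and Δ_i = (y_(i+1) − y_i)/h_i = 0, -3:
  2·M_0 + 8·M_1 + 2·M_2 = 6(Δ_1 - Δ_0) = -18
Clamped end conditions give two more equations: 2h_0·M_0 + h_0·M_1 = 6(Δ_0 - p'(0)) = -24 and h_1·M_1 + 2h_1·M_2 = 6(p'(4) - Δ_1) = 0.
Solving: M_0 = -11/2, M_1 = -1, M_2 = 1/2.
On [2, 4], p'(x) = b_1 + 2c_1·(x - 2) + 3d_1·(x - 2)² with b_1 = Δ_1 - h_1(2M_1 + M_2)/6 = -5/2, c_1 = M_1/2 = -1/2, d_1 = (M_2 - M_1)/(6h_1) = 1/8. So p'(2) = -5/2.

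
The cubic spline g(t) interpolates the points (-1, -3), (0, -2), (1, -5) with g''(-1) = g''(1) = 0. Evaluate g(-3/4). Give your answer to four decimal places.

-2.5156

With σ_i denoting the second derivative at x_i, h_i = 1, 1, and Δ_i = (y_(i+1) − y_i)/h_i = 1, -3:
  1·σ_0 + 4·σ_1 + 1·σ_2 = 6(Δ_1 - Δ_0) = -24
Natural end conditions: σ_0 = σ_2 = 0.
Solving: σ_0 = 0, σ_1 = -6, σ_2 = 0.
On [-1, 0], g(t) = -3 + 2·(t + 1) + 0·(t + 1)² - 1·(t + 1)³.
With (t + 1) = 1/4: g(-3/4) = -161/64.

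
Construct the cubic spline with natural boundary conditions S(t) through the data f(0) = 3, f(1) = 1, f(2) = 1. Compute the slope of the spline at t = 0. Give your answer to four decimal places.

-2.5000

Write m_i for S''(x_i). With h_i = 1, 1 and divided differences Δ_i = -2, 0, the continuity of S' gives the tridiagonal system
  1·m_0 + 4·m_1 + 1·m_2 = 6(Δ_1 - Δ_0) = 12
Natural end conditions: m_0 = m_2 = 0.
Forward elimination and back-substitution give m_0 = 0, m_1 = 3, m_2 = 0.
On [0, 1], S'(t) = b_0 + 2c_0·t + 3d_0·t² with b_0 = Δ_0 - h_0(2m_0 + m_1)/6 = -5/2, c_0 = m_0/2 = 0, d_0 = (m_1 - m_0)/(6h_0) = 1/2. So S'(0) = -5/2.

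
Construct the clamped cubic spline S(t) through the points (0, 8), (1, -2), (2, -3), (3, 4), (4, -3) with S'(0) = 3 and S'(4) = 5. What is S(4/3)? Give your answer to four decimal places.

-4.4894

Write M_i for S''(x_i). With h_i = 1, 1, 1, 1 and divided differences Δ_i = -10, -1, 7, -7, the continuity of S' gives the tridiagonal system
  1·M_0 + 4·M_1 + 1·M_2 = 6(Δ_1 - Δ_0) = 54
  1·M_1 + 4·M_2 + 1·M_3 = 6(Δ_2 - Δ_1) = 48
  1·M_2 + 4·M_3 + 1·M_4 = 6(Δ_3 - Δ_2) = -84
Clamped end conditions give two more equations: 2h_0·M_0 + h_0·M_1 = 6(Δ_0 - S'(0)) = -78 and h_3·M_3 + 2h_3·M_4 = 6(S'(4) - Δ_3) = 72.
Solving: M_0 = -1399/28, M_1 = 307/14, M_2 = 65/4, M_3 = -545/14, M_4 = 1553/28.
On [1, 2], S(t) = -2 - 617/56·(t - 1) + 307/28·(t - 1)² - 53/56·(t - 1)³.
With (t - 1) = 1/3: S(4/3) = -1697/378.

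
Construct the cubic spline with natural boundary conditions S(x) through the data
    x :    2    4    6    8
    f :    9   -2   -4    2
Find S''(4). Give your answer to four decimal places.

Let M_i = S''(x_i). Step sizes h_i = 2, 2, 2; slopes of the chords Δ_i = (y_(i+1) - y_i)/h_i = -11/2, -1, 3.
  2·M_0 + 8·M_1 + 2·M_2 = 6(Δ_1 - Δ_0) = 27
  2·M_1 + 8·M_2 + 2·M_3 = 6(Δ_2 - Δ_1) = 24
Natural end conditions: M_0 = M_3 = 0.
Solving the tridiagonal system: M_0 = 0, M_1 = 14/5, M_2 = 23/10, M_3 = 0.

2.8000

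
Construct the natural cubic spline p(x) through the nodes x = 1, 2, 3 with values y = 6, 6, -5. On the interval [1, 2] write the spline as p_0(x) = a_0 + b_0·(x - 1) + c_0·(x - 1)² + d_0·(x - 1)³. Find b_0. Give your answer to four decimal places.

With M_i denoting the second derivative at x_i, h_i = 1, 1, and Δ_i = (y_(i+1) − y_i)/h_i = 0, -11:
  1·M_0 + 4·M_1 + 1·M_2 = 6(Δ_1 - Δ_0) = -66
Natural end conditions: M_0 = M_2 = 0.
Hence M_0 = 0, M_1 = -33/2, M_2 = 0.
On [1, 2], with p_0(x) = a_0 + b_0·(x - 1) + c_0·(x - 1)² + d_0·(x - 1)³: c_0 = M_0/2 = 0, d_0 = (M_1 - M_0)/(6h_0) = -11/4, b_0 = Δ_0 - h_0(2M_0 + M_1)/6 = 11/4.

2.7500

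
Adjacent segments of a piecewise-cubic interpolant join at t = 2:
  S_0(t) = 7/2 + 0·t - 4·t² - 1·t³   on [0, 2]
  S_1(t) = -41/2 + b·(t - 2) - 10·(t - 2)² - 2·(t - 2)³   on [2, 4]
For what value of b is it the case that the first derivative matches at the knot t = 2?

S_0'(t) = 0 - 8·t - 3·t², so S_0'(2) = -28. On the right, S_1'(2) = b, so b = -28.

-28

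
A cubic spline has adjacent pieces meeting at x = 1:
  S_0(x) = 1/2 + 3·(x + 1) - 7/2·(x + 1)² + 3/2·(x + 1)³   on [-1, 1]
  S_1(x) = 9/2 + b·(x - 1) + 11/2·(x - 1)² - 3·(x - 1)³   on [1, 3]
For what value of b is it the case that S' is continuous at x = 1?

S_0'(x) = 3 - 7·(x + 1) + 9/2·(x + 1)², so S_0'(1) = 7. On the right, S_1'(1) = b, so b = 7.

7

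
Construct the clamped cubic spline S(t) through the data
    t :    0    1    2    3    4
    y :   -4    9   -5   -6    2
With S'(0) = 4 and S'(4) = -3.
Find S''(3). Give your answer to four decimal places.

15.9286

Write M_i for S''(x_i). With h_i = 1, 1, 1, 1 and divided differences Δ_i = 13, -14, -1, 8, the continuity of S' gives the tridiagonal system
  1·M_0 + 4·M_1 + 1·M_2 = 6(Δ_1 - Δ_0) = -162
  1·M_1 + 4·M_2 + 1·M_3 = 6(Δ_2 - Δ_1) = 78
  1·M_2 + 4·M_3 + 1·M_4 = 6(Δ_3 - Δ_2) = 54
Clamped end conditions give two more equations: 2h_0·M_0 + h_0·M_1 = 6(Δ_0 - S'(0)) = 54 and h_3·M_3 + 2h_3·M_4 = 6(S'(4) - Δ_3) = -66.
Hence M_0 = 1637/28, M_1 = -881/14, M_2 = 125/4, M_3 = 223/14, M_4 = -1147/28.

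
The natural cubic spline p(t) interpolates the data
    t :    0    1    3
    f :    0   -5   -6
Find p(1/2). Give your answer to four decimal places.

-2.7813

Put σ_i = p'' at the i-th knot. Here h = (1, 2) and Δ = (-5, -1/2), so the interior equations h_(i-1)·σ_(i-1) + 2(h_(i-1)+h_i)·σ_i + h_i·σ_(i+1) = 6(Δ_i − Δ_(i-1)) read
  1·σ_0 + 6·σ_1 + 2·σ_2 = 6(Δ_1 - Δ_0) = 27
Natural end conditions: σ_0 = σ_2 = 0.
Hence σ_0 = 0, σ_1 = 9/2, σ_2 = 0.
On [0, 1], p(t) = 0 - 23/4·t + 0·t² + 3/4·t³.
With t = 1/2: p(1/2) = -89/32.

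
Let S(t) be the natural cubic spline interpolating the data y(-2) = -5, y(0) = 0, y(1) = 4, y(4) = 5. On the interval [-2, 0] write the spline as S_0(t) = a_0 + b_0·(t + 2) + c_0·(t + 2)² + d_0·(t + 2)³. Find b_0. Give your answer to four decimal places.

Let σ_i = S''(x_i). Step sizes h_i = 2, 1, 3; slopes of the chords Δ_i = (y_(i+1) - y_i)/h_i = 5/2, 4, 1/3.
  2·σ_0 + 6·σ_1 + 1·σ_2 = 6(Δ_1 - Δ_0) = 9
  1·σ_1 + 8·σ_2 + 3·σ_3 = 6(Δ_2 - Δ_1) = -22
Natural end conditions: σ_0 = σ_3 = 0.
Forward elimination and back-substitution give σ_0 = 0, σ_1 = 2, σ_2 = -3, σ_3 = 0.
On [-2, 0], with S_0(t) = a_0 + b_0·(t + 2) + c_0·(t + 2)² + d_0·(t + 2)³: c_0 = σ_0/2 = 0, d_0 = (σ_1 - σ_0)/(6h_0) = 1/6, b_0 = Δ_0 - h_0(2σ_0 + σ_1)/6 = 11/6.

1.8333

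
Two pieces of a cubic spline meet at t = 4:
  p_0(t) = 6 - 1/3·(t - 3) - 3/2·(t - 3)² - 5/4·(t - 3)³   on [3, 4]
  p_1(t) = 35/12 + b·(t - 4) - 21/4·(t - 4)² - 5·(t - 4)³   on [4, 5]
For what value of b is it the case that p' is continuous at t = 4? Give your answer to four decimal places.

-7.0833

p_0'(t) = -1/3 - 3·(t - 3) - 15/4·(t - 3)², so p_0'(4) = -85/12. On the right, p_1'(4) = b, so b = -85/12.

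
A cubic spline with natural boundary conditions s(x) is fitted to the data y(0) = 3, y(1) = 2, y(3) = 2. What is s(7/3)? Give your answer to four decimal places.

With M_i denoting the second derivative at x_i, h_i = 1, 2, and Δ_i = (y_(i+1) − y_i)/h_i = -1, 0:
  1·M_0 + 6·M_1 + 2·M_2 = 6(Δ_1 - Δ_0) = 6
Natural end conditions: M_0 = M_2 = 0.
Hence M_0 = 0, M_1 = 1, M_2 = 0.
On [1, 3], s(x) = 2 - 2/3·(x - 1) + 1/2·(x - 1)² - 1/12·(x - 1)³.
With (x - 1) = 4/3: s(7/3) = 146/81.

1.8025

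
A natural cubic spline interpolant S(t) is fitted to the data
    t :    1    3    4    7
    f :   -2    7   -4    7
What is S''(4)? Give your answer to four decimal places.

Write σ_i for S''(x_i). With h_i = 2, 1, 3 and divided differences Δ_i = 9/2, -11, 11/3, the continuity of S' gives the tridiagonal system
  2·σ_0 + 6·σ_1 + 1·σ_2 = 6(Δ_1 - Δ_0) = -93
  1·σ_1 + 8·σ_2 + 3·σ_3 = 6(Δ_2 - Δ_1) = 88
Natural end conditions: σ_0 = σ_3 = 0.
Solving the tridiagonal system: σ_0 = 0, σ_1 = -832/47, σ_2 = 621/47, σ_3 = 0.

13.2128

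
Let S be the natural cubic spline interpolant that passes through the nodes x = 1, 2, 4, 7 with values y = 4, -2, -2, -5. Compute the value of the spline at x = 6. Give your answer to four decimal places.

-3.1429

Write m_i for S''(x_i). With h_i = 1, 2, 3 and divided differences Δ_i = -6, 0, -1, the continuity of S' gives the tridiagonal system
  1·m_0 + 6·m_1 + 2·m_2 = 6(Δ_1 - Δ_0) = 36
  2·m_1 + 10·m_2 + 3·m_3 = 6(Δ_2 - Δ_1) = -6
Natural end conditions: m_0 = m_3 = 0.
Solving the tridiagonal system: m_0 = 0, m_1 = 93/14, m_2 = -27/14, m_3 = 0.
On [4, 7], S(x) = -2 + 13/14·(x - 4) - 27/28·(x - 4)² + 3/28·(x - 4)³.
With (x - 4) = 2: S(6) = -22/7.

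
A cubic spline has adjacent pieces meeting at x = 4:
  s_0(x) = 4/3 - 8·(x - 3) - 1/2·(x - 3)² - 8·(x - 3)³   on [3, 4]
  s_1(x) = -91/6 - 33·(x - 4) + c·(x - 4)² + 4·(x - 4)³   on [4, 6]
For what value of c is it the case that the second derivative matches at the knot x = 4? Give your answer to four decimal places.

s_0''(x) = -1 - 48·(x - 3), so s_0''(4) = -49. On the right, s_1''(4) = 2c, so c = -49/2.

-24.5000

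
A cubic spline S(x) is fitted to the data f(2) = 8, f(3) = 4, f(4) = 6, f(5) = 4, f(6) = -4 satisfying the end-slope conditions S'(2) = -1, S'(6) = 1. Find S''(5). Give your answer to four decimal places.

Let σ_i = S''(x_i). Step sizes h_i = 1, 1, 1, 1; slopes of the chords Δ_i = (y_(i+1) - y_i)/h_i = -4, 2, -2, -8.
  1·σ_0 + 4·σ_1 + 1·σ_2 = 6(Δ_1 - Δ_0) = 36
  1·σ_1 + 4·σ_2 + 1·σ_3 = 6(Δ_2 - Δ_1) = -24
  1·σ_2 + 4·σ_3 + 1·σ_4 = 6(Δ_3 - Δ_2) = -36
Clamped end conditions give two more equations: 2h_0·σ_0 + h_0·σ_1 = 6(Δ_0 - S'(2)) = -18 and h_3·σ_3 + 2h_3·σ_4 = 6(S'(6) - Δ_3) = 54.
Solving: σ_0 = -227/14, σ_1 = 101/7, σ_2 = -11/2, σ_3 = -115/7, σ_4 = 493/14.

-16.4286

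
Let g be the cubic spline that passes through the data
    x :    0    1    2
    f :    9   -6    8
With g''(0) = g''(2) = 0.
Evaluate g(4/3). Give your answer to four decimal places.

-4.0185

Write m_i for g''(x_i). With h_i = 1, 1 and divided differences Δ_i = -15, 14, the continuity of g' gives the tridiagonal system
  1·m_0 + 4·m_1 + 1·m_2 = 6(Δ_1 - Δ_0) = 174
Natural end conditions: m_0 = m_2 = 0.
Solving: m_0 = 0, m_1 = 87/2, m_2 = 0.
On [1, 2], g(x) = -6 - 1/2·(x - 1) + 87/4·(x - 1)² - 29/4·(x - 1)³.
With (x - 1) = 1/3: g(4/3) = -217/54.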